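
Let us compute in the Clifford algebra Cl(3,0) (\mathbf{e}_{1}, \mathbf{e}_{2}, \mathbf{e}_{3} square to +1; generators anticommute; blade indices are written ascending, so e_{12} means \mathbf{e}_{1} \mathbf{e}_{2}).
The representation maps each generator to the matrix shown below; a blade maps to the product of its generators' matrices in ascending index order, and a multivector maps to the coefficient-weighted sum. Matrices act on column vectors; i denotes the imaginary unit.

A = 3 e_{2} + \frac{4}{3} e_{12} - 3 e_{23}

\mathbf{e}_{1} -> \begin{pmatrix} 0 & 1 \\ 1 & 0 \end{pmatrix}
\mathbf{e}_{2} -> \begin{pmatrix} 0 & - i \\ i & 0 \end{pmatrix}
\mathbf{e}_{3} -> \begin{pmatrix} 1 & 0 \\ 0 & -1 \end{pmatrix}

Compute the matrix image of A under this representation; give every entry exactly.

Bivector images (products of the table entries): rho(e_{12}) = rho(\mathbf{e}_{1})rho(\mathbf{e}_{2}) = \begin{pmatrix} i & 0 \\ 0 & - i \end{pmatrix}; rho(e_{23}) = rho(\mathbf{e}_{2})rho(\mathbf{e}_{3}) = \begin{pmatrix} 0 & i \\ i & 0 \end{pmatrix}.
M = (3)*rho(e_{2}) + (\frac{4}{3})*rho(e_{12}) + (-3)*rho(e_{23}), summed entrywise:
Answer: \begin{pmatrix} \frac{4 i}{3} & - 6 i \\ 0 & - \frac{4 i}{3} \end{pmatrix}


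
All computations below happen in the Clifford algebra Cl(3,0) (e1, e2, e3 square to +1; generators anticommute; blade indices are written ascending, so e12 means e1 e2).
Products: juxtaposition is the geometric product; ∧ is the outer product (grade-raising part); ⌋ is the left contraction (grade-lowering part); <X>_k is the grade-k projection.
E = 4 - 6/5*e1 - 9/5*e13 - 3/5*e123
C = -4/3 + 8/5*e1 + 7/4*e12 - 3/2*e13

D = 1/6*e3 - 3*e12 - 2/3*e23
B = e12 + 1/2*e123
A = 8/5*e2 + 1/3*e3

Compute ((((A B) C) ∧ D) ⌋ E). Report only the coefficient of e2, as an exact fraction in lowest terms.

step 1: -8/5*e1 + 1/6*e12 - 4/5*e13 + 1/3*e123
step 2: -2431/600 + 32/15*e1 - 107/30*e2 + 929/300*e3 - 2/9*e12 + 16/15*e13 - 37/60*e23 - 4/9*e123
step 3: -2431/3600*e3 + 2431/200*e12 + 16/45*e13 + 158/75*e23 - 29023/2700*e123
step 4: -26143/4500 + 97/2000*e1 - 16/75*e2 + 7293/1000*e3 + 2431/6000*e12
Answer: -16/75


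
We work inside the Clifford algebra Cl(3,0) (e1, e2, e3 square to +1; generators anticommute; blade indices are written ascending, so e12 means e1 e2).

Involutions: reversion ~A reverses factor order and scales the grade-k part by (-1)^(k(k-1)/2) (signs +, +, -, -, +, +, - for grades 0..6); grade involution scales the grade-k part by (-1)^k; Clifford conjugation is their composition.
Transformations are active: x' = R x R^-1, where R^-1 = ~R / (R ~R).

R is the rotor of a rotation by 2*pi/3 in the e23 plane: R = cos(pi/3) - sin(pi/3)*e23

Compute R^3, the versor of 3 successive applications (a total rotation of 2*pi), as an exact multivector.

The rotor phase is half the rotation angle and phases add under composition, so 3 steps in the e23 plane accumulate phase 3*(pi/3) = pi: R^3 = cos(pi) - sin(pi)*e23.
cos(pi) = -1 and sin(pi) = 0, so R^3 = -1. The total rotation 2*pi is 1 full turn, so every vector returns to itself, yet the rotor is -1, on the OTHER sheet of the double cover (an odd number of 2*pi turns).
Answer: -1


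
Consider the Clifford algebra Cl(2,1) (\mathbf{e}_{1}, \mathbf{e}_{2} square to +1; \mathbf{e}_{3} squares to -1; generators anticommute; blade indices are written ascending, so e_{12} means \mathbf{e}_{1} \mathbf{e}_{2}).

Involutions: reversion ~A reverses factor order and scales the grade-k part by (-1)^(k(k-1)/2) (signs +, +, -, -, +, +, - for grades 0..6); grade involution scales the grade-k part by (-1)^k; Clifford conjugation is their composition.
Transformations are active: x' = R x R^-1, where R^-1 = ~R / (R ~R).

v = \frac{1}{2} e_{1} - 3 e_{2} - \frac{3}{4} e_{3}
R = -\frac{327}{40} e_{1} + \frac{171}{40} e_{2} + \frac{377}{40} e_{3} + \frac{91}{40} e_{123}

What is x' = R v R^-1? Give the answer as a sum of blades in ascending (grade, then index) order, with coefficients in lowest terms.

~R = -\frac{327}{40} e_{1} + \frac{171}{40} e_{2} + \frac{377}{40} e_{3} - \frac{91}{40} e_{123}, and R ~R = -\frac{89}{10}, so R^-1 = ~R / (-\frac{89}{10}).
R v = -\frac{315}{32} + \frac{771}{32} e_{12} + \frac{1319}{160} e_{13} + \frac{4193}{160} e_{23}
Answer: -\frac{73851}{14240} e_{1} + \frac{14671}{1780} e_{2} + \frac{297}{32} e_{3}


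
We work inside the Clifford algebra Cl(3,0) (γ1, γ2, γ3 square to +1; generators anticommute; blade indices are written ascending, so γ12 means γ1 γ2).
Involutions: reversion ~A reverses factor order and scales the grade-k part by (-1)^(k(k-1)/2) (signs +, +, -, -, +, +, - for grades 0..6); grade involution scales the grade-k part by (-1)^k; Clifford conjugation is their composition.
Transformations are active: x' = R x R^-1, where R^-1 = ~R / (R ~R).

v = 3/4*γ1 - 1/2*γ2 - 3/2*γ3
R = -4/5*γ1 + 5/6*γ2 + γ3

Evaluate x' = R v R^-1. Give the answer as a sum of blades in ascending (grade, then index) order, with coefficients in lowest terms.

~R = -4/5*γ1 + 5/6*γ2 + γ3, and R ~R = 2101/900, so R^-1 = ~R / (2101/900).
R v = -151/60 - 9/40*γ12 + 9/20*γ13 - 3/4*γ23
Answer: 8193/8404*γ1 - 5449/4202*γ2 - 2757/4202*γ3


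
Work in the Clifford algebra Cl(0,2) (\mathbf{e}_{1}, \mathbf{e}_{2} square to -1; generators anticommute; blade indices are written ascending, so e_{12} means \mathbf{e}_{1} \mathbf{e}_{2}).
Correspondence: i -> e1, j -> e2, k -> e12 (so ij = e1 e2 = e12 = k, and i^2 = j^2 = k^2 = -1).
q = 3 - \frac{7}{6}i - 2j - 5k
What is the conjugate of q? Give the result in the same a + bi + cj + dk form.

In blades: q = 3 - \frac{7}{6} e_{1} - 2 e_{2} - 5 e_{12}.
Conjugation here is Clifford conjugation: the scalar is fixed and the grade-1 and grade-2 blades all flip sign, giving 3 + \frac{7}{6} e_{1} + 2 e_{2} + 5 e_{12}; translating back:
Answer: 3 + \frac{7}{6}i + 2j + 5k


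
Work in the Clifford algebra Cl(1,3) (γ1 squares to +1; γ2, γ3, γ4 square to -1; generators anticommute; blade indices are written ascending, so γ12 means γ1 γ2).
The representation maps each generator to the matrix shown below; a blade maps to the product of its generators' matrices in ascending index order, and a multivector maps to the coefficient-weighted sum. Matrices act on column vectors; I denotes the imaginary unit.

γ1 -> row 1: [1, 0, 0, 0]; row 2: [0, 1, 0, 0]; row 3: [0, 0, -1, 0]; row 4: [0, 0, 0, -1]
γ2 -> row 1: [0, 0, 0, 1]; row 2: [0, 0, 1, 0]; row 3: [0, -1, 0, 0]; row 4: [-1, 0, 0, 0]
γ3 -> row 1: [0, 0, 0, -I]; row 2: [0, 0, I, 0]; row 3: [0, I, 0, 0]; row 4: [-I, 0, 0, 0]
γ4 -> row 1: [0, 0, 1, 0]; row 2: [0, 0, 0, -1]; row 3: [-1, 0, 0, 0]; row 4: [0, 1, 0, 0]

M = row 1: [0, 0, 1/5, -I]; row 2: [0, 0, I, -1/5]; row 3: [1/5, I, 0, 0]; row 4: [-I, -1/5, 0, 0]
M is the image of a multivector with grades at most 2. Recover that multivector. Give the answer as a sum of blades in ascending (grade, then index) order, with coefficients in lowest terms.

Method: the blade images are trace-orthogonal — tr(rho(e_A) rho(e_B)^-1) = 4 if A = B and 0 otherwise — and rho(e_A)^-1 = (e_A)^2 * rho(e_A) with (e_A)^2 = +1 or -1, so the coefficient of e_A in the preimage is (e_A)^2 * tr(M rho(e_A))/4.
Nonzero projections over blades of grade <= 2: γ3: (γ3)^2 = -1, tr(M rho(γ3)) = -4, coefficient 1; γ14: (γ14)^2 = +1, tr(M rho(γ14)) = 4/5, coefficient 1/5. Every other blade of grade <= 2 projects to 0.
Answer: γ3 + 1/5*γ14


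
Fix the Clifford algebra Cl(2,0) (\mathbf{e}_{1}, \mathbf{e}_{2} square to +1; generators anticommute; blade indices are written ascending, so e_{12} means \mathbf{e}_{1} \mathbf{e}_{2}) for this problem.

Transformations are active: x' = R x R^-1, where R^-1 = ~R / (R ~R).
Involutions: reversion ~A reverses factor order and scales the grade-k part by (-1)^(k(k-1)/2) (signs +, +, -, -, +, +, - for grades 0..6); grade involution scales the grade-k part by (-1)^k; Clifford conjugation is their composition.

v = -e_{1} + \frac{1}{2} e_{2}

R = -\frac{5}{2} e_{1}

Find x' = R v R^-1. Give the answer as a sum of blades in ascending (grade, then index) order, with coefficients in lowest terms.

~R = -\frac{5}{2} e_{1}, and R ~R = \frac{25}{4}, so R^-1 = ~R / (\frac{25}{4}).
R v = \frac{5}{2} - \frac{5}{4} e_{12}
Answer: -e_{1} - \frac{1}{2} e_{2}


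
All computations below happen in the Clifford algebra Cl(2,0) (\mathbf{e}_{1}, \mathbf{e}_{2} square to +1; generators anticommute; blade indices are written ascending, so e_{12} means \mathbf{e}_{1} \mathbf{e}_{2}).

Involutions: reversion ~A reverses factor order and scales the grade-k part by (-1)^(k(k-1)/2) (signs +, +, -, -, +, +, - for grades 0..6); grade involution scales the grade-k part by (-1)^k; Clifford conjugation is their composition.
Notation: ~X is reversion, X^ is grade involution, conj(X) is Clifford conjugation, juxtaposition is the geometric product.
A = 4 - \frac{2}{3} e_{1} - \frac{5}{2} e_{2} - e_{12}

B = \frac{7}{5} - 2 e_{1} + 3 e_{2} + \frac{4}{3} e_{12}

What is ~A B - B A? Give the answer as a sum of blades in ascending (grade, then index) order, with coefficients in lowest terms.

first term: -\frac{19}{10} - \frac{13}{5} e_{1} + \frac{173}{18} e_{2} - \frac{4}{15} e_{12}
second term: \frac{23}{30} - \frac{139}{15} e_{1} + \frac{205}{18} e_{2} + \frac{164}{15} e_{12}
Answer: -\frac{8}{3} + \frac{20}{3} e_{1} - \frac{16}{9} e_{2} - \frac{56}{5} e_{12}


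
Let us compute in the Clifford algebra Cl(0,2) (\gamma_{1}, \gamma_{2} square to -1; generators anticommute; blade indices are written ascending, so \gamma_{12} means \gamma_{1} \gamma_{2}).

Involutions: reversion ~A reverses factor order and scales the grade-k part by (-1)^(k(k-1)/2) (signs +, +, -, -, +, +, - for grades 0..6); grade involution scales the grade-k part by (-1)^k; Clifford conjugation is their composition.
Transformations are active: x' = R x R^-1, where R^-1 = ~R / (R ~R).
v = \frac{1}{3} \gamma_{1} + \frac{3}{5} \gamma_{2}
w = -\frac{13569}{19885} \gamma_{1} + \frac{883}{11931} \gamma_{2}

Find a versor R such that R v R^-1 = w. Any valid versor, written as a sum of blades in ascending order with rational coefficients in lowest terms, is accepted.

Take R = v + w = -\frac{20822}{59655} \gamma_{1} + \frac{40208}{59655} \gamma_{2}. Because q(v) = q(w) = -\frac{106}{225}, conjugation by R sends v exactly to w.
Answer: -\frac{20822}{59655} \gamma_{1} + \frac{40208}{59655} \gamma_{2}


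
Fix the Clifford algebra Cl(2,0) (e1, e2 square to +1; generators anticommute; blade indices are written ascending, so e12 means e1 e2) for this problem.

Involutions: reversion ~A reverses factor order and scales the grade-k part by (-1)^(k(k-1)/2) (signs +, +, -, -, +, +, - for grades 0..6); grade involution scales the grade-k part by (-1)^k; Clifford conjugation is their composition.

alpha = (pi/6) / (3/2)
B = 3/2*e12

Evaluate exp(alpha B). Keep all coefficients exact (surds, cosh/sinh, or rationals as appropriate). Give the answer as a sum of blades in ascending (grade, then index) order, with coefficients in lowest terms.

B^2 = (3/2)^2*(e12)^2 = 9/4*(-1) = -9/4 (a basis 2-blade squares to minus the product of its generators' squares).
B^2 = -9/4 — B^2 < 0, so the exponential closes trigonometrically: l = 3/2, alpha*l = pi/6, so exp(alpha B) = cos(pi/6) + (sin(pi/6)/(3/2))*B = sqrt(3)/2 + (1/3)*B.
Answer: sqrt(3)/2 + 1/2*e12


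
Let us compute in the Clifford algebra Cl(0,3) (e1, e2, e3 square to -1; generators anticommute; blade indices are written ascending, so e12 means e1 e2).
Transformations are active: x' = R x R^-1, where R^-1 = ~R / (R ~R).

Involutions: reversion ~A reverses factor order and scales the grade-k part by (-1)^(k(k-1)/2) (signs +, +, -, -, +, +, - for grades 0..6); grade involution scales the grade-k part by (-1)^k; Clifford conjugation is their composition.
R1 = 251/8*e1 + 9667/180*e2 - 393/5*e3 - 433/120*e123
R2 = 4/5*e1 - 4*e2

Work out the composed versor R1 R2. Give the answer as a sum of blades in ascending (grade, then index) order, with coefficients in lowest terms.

Distribute over the terms of R2 (each basis-blade product reordered to ascending indices, repeated generators contracted through their squares):
R1 (4/5*e1) = -251/10 - 9667/225*e12 + 1572/25*e13 + 433/150*e23
R1 (-4*e2) = 9667/45 - 251/2*e12 + 433/30*e13 - 1572/5*e23
Summing the partial products and collecting blades:
Answer: 3415/18 - 75809/450*e12 + 11597/150*e13 - 46727/150*e23


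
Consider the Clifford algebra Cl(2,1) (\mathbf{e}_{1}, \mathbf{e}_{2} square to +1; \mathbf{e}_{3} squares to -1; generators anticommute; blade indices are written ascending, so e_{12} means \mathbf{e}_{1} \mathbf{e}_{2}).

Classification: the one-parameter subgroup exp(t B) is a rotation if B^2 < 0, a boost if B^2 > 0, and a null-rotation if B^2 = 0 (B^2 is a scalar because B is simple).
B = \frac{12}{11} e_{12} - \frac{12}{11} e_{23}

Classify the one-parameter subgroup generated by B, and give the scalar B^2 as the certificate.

B^2 term by term: the squares give (\frac{12}{11})^2*(e_{12})^2 + (-\frac{12}{11})^2*(e_{23})^2 = \frac{144}{121}*(-1) + \frac{144}{121}*(+1) = 0 (each basis 2-blade squares to minus the product of its generators' squares); cross terms between blades sharing an index anticommute and cancel. So B^2 = 0.
Answer: null-rotation, certificate B^2 = 0. No conjugation can change B^2 = 0; the sign gives the class.


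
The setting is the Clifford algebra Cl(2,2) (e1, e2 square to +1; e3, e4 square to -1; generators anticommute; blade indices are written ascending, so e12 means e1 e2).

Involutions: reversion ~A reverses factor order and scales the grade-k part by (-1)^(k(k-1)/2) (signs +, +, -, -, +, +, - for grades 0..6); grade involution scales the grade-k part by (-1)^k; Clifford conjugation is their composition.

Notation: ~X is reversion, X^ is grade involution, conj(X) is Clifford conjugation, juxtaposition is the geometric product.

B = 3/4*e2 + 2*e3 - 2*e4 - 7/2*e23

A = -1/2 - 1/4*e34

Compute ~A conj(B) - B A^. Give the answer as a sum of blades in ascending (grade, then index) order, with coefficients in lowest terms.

first term: 3/8*e2 + 1/2*e3 - 3/2*e4 - 7/4*e23 + 7/8*e24 - 3/16*e234
second term: -3/8*e2 - 1/2*e3 + 3/2*e4 + 7/4*e23 - 7/8*e24 - 3/16*e234
Answer: 3/4*e2 + e3 - 3*e4 - 7/2*e23 + 7/4*e24


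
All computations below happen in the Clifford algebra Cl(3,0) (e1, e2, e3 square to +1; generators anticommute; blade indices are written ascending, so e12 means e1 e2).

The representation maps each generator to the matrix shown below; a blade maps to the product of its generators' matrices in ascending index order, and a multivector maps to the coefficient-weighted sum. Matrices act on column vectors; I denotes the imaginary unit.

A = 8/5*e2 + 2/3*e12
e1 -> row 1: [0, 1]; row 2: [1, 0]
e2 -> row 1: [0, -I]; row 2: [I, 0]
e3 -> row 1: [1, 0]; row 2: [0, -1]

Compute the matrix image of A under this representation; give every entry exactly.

Bivector images (products of the table entries): rho(e12) = rho(e1)rho(e2) = row 1: [I, 0]; row 2: [0, -I].
M = (8/5)*rho(e2) + (2/3)*rho(e12), summed entrywise:
Answer: row 1: [2*I/3, -8*I/5]; row 2: [8*I/5, -2*I/3]


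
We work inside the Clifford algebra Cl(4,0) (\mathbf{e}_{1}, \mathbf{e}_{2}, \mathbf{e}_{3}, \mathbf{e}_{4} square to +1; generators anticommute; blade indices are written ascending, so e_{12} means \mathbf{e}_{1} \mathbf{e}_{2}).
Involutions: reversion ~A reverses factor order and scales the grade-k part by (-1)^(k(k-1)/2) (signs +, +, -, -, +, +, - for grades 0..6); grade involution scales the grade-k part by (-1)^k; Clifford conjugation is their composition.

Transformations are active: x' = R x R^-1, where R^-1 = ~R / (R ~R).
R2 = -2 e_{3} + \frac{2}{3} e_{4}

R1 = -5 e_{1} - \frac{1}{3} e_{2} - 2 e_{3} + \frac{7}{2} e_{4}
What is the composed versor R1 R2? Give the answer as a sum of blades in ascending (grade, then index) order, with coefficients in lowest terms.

Distribute over the terms of R2 (each basis-blade product reordered to ascending indices, repeated generators contracted through their squares):
R1 (-2 e_{3}) = 4 + 10 e_{13} + \frac{2}{3} e_{23} + 7 e_{34}
R1 (\frac{2}{3} e_{4}) = \frac{7}{3} - \frac{10}{3} e_{14} - \frac{2}{9} e_{24} - \frac{4}{3} e_{34}
Summing the partial products and collecting blades:
Answer: \frac{19}{3} + 10 e_{13} - \frac{10}{3} e_{14} + \frac{2}{3} e_{23} - \frac{2}{9} e_{24} + \frac{17}{3} e_{34}


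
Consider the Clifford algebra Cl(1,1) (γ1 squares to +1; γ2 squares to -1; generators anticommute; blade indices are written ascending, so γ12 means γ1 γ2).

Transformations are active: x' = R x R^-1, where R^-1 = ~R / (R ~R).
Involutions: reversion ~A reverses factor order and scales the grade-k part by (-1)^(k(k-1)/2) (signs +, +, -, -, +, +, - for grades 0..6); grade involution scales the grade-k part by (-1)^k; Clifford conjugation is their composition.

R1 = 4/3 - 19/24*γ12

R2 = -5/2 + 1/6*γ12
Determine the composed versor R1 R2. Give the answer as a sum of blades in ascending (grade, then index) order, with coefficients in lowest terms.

Distribute over the terms of R1 (each basis-blade product reordered to ascending indices, repeated generators contracted through their squares):
(4/3) R2 = -10/3 + 2/9*γ12
(-19/24*γ12) R2 = -19/144 + 95/48*γ12
Summing the partial products and collecting blades:
Answer: -499/144 + 317/144*γ12


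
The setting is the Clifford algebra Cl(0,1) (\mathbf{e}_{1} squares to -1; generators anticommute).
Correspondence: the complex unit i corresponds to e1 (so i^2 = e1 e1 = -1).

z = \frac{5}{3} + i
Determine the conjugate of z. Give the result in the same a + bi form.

In blades: z = \frac{5}{3} + e_{1}.
Conjugation here is Clifford conjugation: the scalar is fixed and the grade-1 and grade-2 blades all flip sign, giving \frac{5}{3} - e_{1}; translating back:
Answer: \frac{5}{3} - i


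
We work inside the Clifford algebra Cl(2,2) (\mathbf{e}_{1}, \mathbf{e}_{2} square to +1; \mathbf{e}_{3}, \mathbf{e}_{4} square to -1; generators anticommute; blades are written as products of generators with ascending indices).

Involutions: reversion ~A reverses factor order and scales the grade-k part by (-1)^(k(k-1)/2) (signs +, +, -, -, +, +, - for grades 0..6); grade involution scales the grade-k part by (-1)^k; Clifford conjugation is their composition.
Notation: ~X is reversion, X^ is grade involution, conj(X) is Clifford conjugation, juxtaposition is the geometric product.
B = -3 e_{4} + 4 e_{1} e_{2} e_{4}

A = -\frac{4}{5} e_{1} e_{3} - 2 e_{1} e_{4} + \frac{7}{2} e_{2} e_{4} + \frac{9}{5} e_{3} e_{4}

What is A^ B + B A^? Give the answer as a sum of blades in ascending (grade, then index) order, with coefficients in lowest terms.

first term: 8 e_{1} + \frac{37}{2} e_{2} + \frac{27}{5} e_{3} - \frac{36}{5} e_{1} e_{2} e_{3} + \frac{12}{5} e_{1} e_{3} e_{4} - \frac{16}{5} e_{2} e_{3} e_{4}
second term: 20 e_{1} - \frac{5}{2} e_{2} - \frac{27}{5} e_{3} + \frac{36}{5} e_{1} e_{2} e_{3} + \frac{12}{5} e_{1} e_{3} e_{4} + \frac{16}{5} e_{2} e_{3} e_{4}
Answer: 28 e_{1} + 16 e_{2} + \frac{24}{5} e_{1} e_{3} e_{4}


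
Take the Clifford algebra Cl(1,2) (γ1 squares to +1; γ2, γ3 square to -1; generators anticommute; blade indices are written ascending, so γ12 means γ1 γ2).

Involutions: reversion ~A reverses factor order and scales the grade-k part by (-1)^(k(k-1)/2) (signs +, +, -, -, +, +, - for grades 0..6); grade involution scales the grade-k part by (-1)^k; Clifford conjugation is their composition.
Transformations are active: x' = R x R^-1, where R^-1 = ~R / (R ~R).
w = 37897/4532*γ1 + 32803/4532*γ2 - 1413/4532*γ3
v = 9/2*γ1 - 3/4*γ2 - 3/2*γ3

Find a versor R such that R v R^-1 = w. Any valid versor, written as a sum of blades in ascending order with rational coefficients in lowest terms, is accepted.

Take R = v + w = 58291/4532*γ1 + 7351/1133*γ2 - 8211/4532*γ3. Because q(v) = q(w) = 279/16, conjugation by R sends v exactly to w.
Answer: 58291/4532*γ1 + 7351/1133*γ2 - 8211/4532*γ3


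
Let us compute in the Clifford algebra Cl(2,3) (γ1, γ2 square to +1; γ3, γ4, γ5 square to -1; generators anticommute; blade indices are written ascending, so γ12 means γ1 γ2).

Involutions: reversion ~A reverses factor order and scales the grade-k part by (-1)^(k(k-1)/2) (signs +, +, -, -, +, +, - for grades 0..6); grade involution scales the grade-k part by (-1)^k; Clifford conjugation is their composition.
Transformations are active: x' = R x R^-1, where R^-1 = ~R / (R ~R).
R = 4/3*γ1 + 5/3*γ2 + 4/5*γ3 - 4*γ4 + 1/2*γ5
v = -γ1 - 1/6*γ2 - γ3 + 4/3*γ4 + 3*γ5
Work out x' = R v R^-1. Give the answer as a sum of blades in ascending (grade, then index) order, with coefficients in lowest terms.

~R = 4/3*γ1 + 5/3*γ2 + 4/5*γ3 - 4*γ4 + 1/2*γ5, and R ~R = -11101/900, so R^-1 = ~R / (-11101/900).
R v = 136/45 + 13/9*γ12 - 8/15*γ13 - 20/9*γ14 + 9/2*γ15 - 23/15*γ23 + 14/9*γ24 + 61/12*γ25 - 44/15*γ34 + 29/10*γ35 - 38/3*γ45
Answer: 679/1959*γ1 - 849/1306*γ2 + 397/653*γ3 + 1228/1959*γ4 - 2119/653*γ5


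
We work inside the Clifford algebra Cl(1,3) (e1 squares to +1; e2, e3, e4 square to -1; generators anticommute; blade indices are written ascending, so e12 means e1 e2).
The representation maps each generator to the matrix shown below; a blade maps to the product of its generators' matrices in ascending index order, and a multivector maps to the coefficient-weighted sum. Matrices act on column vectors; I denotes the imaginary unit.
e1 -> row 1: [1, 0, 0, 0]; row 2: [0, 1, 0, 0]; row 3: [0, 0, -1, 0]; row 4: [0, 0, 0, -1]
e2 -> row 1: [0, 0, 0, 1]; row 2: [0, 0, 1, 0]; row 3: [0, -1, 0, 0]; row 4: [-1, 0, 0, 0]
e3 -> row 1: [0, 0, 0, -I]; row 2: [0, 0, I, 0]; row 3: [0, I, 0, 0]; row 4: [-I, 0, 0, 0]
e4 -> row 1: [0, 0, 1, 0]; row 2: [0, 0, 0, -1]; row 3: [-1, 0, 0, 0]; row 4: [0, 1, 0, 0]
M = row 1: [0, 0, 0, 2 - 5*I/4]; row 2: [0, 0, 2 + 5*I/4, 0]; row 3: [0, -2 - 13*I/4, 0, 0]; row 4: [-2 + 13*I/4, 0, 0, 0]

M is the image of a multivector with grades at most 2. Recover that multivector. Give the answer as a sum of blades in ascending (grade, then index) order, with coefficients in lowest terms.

Method: the blade images are trace-orthogonal — tr(rho(e_A) rho(e_B)^-1) = 4 if A = B and 0 otherwise — and rho(e_A)^-1 = (e_A)^2 * rho(e_A) with (e_A)^2 = +1 or -1, so the coefficient of e_A in the preimage is (e_A)^2 * tr(M rho(e_A))/4.
Nonzero projections over blades of grade <= 2: e2: (e2)^2 = -1, tr(M rho(e2)) = -8, coefficient 2; e3: (e3)^2 = -1, tr(M rho(e3)) = 4, coefficient -1; e13: (e13)^2 = +1, tr(M rho(e13)) = 9, coefficient 9/4. Every other blade of grade <= 2 projects to 0.
Answer: 2*e2 - e3 + 9/4*e13


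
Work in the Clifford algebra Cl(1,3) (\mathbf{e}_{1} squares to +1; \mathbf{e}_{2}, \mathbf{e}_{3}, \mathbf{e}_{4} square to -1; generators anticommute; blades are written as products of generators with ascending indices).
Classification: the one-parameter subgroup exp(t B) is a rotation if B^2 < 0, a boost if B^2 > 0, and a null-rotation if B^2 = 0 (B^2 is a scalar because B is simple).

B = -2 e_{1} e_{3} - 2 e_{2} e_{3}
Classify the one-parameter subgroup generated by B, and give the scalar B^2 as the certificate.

B^2 term by term: the squares give (-2)^2*(e_{1} e_{3})^2 + (-2)^2*(e_{2} e_{3})^2 = 4*(+1) + 4*(-1) = 0 (each basis 2-blade squares to minus the product of its generators' squares); cross terms between blades sharing an index anticommute and cancel. So B^2 = 0.
Answer: null-rotation, certificate B^2 = 0. Key observation: B^2 = 0 is a conjugation invariant, so its sign decides the class regardless of the surface form of B.


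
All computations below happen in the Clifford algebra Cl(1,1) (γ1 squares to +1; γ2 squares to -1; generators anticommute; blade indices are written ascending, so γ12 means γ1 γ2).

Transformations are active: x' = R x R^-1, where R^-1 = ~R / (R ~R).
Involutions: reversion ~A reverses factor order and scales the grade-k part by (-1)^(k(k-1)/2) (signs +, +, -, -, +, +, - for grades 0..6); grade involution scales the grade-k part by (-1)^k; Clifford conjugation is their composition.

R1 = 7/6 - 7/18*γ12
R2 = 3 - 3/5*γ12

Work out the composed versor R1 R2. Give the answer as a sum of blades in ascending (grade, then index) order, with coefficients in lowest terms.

Distribute over the terms of R1 (each basis-blade product reordered to ascending indices, repeated generators contracted through their squares):
(7/6) R2 = 7/2 - 7/10*γ12
(-7/18*γ12) R2 = 7/30 - 7/6*γ12
Summing the partial products and collecting blades:
Answer: 56/15 - 28/15*γ12


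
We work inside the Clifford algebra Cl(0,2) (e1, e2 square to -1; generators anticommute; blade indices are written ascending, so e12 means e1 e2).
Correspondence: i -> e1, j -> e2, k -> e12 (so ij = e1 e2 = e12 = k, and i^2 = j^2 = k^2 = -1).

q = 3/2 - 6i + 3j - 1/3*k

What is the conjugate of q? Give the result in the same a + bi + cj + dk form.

In blades: q = 3/2 - 6*e1 + 3*e2 - 1/3*e12.
Conjugation here is Clifford conjugation: the scalar is fixed and the grade-1 and grade-2 blades all flip sign, giving 3/2 + 6*e1 - 3*e2 + 1/3*e12; translating back:
Answer: 3/2 + 6i - 3j + 1/3*k


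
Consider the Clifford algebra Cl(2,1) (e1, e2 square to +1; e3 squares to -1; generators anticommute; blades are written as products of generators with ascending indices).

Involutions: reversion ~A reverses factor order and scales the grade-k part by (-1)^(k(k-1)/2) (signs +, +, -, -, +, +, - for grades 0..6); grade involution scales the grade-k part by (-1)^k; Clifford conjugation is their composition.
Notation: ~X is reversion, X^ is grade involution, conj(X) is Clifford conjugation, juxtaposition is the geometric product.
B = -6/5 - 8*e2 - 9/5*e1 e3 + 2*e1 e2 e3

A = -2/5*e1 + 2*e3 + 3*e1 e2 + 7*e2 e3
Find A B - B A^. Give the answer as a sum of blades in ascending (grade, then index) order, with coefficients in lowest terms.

first term: -328/25*e1 + 1208/25*e3 + 41/5*e1 e2 + 61/5*e2 e3
second term: 848/25*e1 - 1472/25*e3 - 9*e1 e2 + 3*e2 e3
Answer: -1176/25*e1 + 536/5*e3 + 86/5*e1 e2 + 46/5*e2 e3


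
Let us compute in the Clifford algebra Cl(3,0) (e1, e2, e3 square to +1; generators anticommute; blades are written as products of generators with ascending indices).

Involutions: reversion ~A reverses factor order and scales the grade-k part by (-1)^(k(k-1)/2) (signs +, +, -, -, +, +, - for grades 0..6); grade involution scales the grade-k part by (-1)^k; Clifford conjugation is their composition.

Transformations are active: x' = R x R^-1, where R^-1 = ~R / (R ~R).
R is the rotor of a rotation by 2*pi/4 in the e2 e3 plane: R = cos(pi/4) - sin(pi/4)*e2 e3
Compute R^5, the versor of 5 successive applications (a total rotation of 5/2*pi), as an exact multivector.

Half-angle bookkeeping: 5 applications in e2 e3 add up to rotor phase 5*pi/4 = 5*pi/4, so R^5 = cos(5*pi/4) - sin(5*pi/4)*e2 e3.
cos(5*pi/4) = -sqrt(2)/2 and sin(5*pi/4) = -sqrt(2)/2, so R^5 = -sqrt(2)/2 + sqrt(2)/2*e2 e3. The net rotation is 1/2*pi (after discarding 1 full turn, each of which contributes a factor -1 to the rotor); the rotor keeps the half-angle phase exactly.
Answer: -sqrt(2)/2 + sqrt(2)/2*e2 e3


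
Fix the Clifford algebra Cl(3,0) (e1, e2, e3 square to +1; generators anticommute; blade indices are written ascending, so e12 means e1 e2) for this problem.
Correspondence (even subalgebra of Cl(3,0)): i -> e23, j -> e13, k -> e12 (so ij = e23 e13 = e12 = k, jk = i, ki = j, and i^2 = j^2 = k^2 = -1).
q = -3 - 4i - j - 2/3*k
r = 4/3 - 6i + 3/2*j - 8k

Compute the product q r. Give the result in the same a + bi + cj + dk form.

In blades: q = -3 - 2/3*e12 - e13 - 4*e23, r = 4/3 - 8*e12 + 3/2*e13 - 6*e23.
Distribute q over r term by term (generator squares from the signature, products reordered to ascending indices): (-3)*r = -4 + 24*e12 - 9/2*e13 + 18*e23; (-2/3*e12)*r = -16/3 - 8/9*e12 + 4*e13 + e23; (-e13)*r = 3/2 - 6*e12 - 4/3*e13 + 8*e23; (-4*e23)*r = -24 - 6*e12 - 32*e13 - 16/3*e23.
Sum: -191/6 + 100/9*e12 - 203/6*e13 + 65/3*e23; translating back through the correspondence:
Answer: -191/6 + 65/3*i - 203/6*j + 100/9*k


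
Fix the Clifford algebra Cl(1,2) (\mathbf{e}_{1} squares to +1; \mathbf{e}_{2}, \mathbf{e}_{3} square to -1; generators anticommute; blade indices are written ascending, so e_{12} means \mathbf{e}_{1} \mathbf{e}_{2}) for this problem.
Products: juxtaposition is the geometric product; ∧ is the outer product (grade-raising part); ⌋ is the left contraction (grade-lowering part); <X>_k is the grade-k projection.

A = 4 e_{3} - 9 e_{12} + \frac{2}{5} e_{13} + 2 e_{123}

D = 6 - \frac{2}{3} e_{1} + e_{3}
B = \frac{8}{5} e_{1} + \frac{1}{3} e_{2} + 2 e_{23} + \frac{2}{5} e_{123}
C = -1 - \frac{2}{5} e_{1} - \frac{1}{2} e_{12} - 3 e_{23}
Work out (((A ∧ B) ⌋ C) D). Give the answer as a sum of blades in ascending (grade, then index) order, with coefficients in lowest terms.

step 1: -\frac{32}{5} e_{13} - \frac{4}{3} e_{23} - \frac{2}{15} e_{123}
step 2: -4
step 3: -24 + \frac{8}{3} e_{1} - 4 e_{3}
Answer: -24 + \frac{8}{3} e_{1} - 4 e_{3}


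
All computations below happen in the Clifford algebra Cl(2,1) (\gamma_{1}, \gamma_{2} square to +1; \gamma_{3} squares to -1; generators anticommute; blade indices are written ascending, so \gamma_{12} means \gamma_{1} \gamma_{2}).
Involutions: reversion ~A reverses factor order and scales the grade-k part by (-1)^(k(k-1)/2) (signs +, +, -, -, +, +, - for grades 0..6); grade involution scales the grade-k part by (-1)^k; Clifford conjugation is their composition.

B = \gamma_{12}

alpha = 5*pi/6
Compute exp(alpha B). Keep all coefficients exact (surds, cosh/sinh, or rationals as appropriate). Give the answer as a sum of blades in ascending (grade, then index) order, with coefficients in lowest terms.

B^2 = (1)^2*(\gamma_{12})^2 = 1*(-1) = -1 (a basis 2-blade squares to minus the product of its generators' squares).
B^2 = -1 — circular case — the even/odd split gives cos and sin: l = 1, alpha*l = \frac{5 \pi}{6}, so exp(alpha B) = cos(\frac{5 \pi}{6}) + (sin(\frac{5 \pi}{6})/1)*B = - \frac{\sqrt{3}}{2} + (\frac{1}{2})*B.
Answer: - \frac{\sqrt{3}}{2} + \frac{1}{2} \gamma_{12}


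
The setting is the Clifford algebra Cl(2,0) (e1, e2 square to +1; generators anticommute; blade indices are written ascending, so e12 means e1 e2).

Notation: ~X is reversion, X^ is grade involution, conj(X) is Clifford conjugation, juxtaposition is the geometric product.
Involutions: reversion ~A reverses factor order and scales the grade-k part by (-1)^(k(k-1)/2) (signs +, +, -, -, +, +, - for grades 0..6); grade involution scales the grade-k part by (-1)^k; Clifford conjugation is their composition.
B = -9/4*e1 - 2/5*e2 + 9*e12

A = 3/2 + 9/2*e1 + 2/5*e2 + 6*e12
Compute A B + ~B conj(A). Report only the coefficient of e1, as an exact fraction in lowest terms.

first term: -12857/200 - 75/8*e1 + 267/5*e2 + 63/5*e12
second term: -8743/200 - 87/40*e1 - 138/5*e2 - 72/5*e12
Answer: -231/20


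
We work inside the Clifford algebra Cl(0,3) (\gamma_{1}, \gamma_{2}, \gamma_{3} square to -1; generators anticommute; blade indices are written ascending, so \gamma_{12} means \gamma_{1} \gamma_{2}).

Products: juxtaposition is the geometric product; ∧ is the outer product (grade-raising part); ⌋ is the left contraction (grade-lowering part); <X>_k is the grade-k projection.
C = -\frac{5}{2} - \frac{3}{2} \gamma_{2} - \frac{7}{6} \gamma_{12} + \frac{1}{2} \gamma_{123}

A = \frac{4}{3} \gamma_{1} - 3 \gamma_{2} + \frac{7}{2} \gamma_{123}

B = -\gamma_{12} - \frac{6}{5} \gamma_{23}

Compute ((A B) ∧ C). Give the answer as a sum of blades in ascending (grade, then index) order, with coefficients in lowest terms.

step 1: \frac{36}{5} \gamma_{1} + \frac{4}{3} \gamma_{2} - \frac{1}{10} \gamma_{3} - \frac{8}{5} \gamma_{123}
step 2: -18 \gamma_{1} - \frac{10}{3} \gamma_{2} + \frac{1}{4} \gamma_{3} - \frac{54}{5} \gamma_{12} - \frac{3}{20} \gamma_{23} + \frac{247}{60} \gamma_{123}
Answer: -18 \gamma_{1} - \frac{10}{3} \gamma_{2} + \frac{1}{4} \gamma_{3} - \frac{54}{5} \gamma_{12} - \frac{3}{20} \gamma_{23} + \frac{247}{60} \gamma_{123}


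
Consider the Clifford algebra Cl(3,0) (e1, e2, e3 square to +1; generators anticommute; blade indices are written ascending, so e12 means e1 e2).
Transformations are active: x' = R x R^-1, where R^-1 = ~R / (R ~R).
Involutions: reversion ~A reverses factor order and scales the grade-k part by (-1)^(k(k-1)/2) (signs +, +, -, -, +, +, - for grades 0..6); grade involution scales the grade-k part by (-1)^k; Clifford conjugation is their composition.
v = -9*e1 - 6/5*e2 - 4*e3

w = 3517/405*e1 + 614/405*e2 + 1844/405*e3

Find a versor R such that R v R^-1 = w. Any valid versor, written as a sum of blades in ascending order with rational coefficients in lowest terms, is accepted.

A norm check does it: q(v) = q(w) = 2461/25, hence R = v + w = -128/405*e1 + 128/405*e2 + 224/405*e3 realises the map — parallel part kept, (v - w)/2 negated, v carried to w.
Answer: -128/405*e1 + 128/405*e2 + 224/405*e3


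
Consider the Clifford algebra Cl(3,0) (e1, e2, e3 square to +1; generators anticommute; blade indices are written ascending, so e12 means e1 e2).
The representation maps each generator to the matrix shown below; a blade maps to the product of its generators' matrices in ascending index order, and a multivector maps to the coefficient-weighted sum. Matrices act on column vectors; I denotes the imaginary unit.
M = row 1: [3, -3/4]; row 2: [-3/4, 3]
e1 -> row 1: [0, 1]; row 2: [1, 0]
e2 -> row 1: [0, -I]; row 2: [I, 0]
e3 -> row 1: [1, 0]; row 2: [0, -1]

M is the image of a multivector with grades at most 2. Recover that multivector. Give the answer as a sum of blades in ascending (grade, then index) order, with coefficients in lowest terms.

Method: 1, rho(e1), rho(e2), rho(e3) form a trace-orthogonal basis of the 2x2 complex matrices (tr(X Y) = 2 if X = Y, else 0), so M = m0*1 + m1*rho(e1) + m2*rho(e2) + m3*rho(e3) with m0 = tr(M)/2 = 3, m1 = tr(M rho(e1))/2 = -3/4, m2 = tr(M rho(e2))/2 = 0, m3 = tr(M rho(e3))/2 = 0.
Multiplying table entries, the bivector images are rho(e12) = I*rho(e3), rho(e13) = -I*rho(e2), rho(e23) = I*rho(e1); with real blade coefficients the real parts of m0..m3 are the coefficients of 1, e1, e2, e3 and the imaginary parts give the bivectors (e23: Im m1, e13: -Im m2, e12: Im m3).
Answer: 3 - 3/4*e1


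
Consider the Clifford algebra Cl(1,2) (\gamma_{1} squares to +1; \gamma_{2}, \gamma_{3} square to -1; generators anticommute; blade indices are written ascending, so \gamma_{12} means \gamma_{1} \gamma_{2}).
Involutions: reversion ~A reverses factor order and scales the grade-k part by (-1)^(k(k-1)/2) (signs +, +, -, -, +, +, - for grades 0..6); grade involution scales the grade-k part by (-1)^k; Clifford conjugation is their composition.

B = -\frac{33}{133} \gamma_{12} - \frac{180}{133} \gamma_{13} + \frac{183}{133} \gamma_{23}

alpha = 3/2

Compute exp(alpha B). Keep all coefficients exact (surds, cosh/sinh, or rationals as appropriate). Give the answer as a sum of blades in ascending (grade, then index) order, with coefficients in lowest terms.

B^2 term by term: the squares give (-\frac{33}{133})^2*(\gamma_{12})^2 + (-\frac{180}{133})^2*(\gamma_{13})^2 + (\frac{183}{133})^2*(\gamma_{23})^2 = \frac{1089}{17689}*(+1) + \frac{32400}{17689}*(+1) + \frac{33489}{17689}*(-1) = 0 (each basis 2-blade squares to minus the product of its generators' squares); cross terms between blades sharing an index anticommute and cancel. So B^2 = 0.
B^2 = 0, so the series truncates immediately: exp(alpha B) = 1 + alpha B (parabolic case).
Answer: 1 - \frac{99}{266} \gamma_{12} - \frac{270}{133} \gamma_{13} + \frac{549}{266} \gamma_{23}


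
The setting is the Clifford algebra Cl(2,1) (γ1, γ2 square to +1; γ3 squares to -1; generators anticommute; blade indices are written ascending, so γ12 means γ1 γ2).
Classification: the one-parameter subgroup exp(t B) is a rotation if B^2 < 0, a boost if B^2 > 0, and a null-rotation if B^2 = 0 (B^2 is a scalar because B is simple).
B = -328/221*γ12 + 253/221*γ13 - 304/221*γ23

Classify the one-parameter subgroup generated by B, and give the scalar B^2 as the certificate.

B^2 term by term: the squares give (-328/221)^2*(γ12)^2 + (253/221)^2*(γ13)^2 + (-304/221)^2*(γ23)^2 = 107584/48841*(-1) + 64009/48841*(+1) + 92416/48841*(+1) = 1 (each basis 2-blade squares to minus the product of its generators' squares); cross terms between blades sharing an index anticommute and cancel. So B^2 = 1.
Answer: boost, certificate B^2 = 1. Key observation: B^2 = 1 is a conjugation invariant, so its sign decides the class regardless of the surface form of B.


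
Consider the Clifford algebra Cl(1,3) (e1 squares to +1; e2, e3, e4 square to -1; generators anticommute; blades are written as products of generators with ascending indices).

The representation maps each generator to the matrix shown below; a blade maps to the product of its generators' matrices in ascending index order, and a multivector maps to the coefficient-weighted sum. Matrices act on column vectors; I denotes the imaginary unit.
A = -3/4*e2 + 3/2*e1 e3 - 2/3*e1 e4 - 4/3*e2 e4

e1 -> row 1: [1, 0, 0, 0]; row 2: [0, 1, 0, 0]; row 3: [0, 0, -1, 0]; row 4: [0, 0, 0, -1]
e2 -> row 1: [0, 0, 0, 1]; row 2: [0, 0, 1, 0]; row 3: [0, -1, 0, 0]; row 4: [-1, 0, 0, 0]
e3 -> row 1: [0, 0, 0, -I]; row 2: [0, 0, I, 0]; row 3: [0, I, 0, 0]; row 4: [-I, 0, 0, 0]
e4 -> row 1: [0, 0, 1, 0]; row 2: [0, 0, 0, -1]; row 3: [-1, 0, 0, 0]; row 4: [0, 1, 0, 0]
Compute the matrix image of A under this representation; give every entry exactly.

Bivector images (products of the table entries): rho(e1 e3) = rho(e1)rho(e3) = row 1: [0, 0, 0, -I]; row 2: [0, 0, I, 0]; row 3: [0, -I, 0, 0]; row 4: [I, 0, 0, 0]; rho(e1 e4) = rho(e1)rho(e4) = row 1: [0, 0, 1, 0]; row 2: [0, 0, 0, -1]; row 3: [1, 0, 0, 0]; row 4: [0, -1, 0, 0]; rho(e2 e4) = rho(e2)rho(e4) = row 1: [0, 1, 0, 0]; row 2: [-1, 0, 0, 0]; row 3: [0, 0, 0, 1]; row 4: [0, 0, -1, 0].
M = (-3/4)*rho(e2) + (3/2)*rho(e1 e3) + (-2/3)*rho(e1 e4) + (-4/3)*rho(e2 e4), summed entrywise:
Answer: row 1: [0, -4/3, -2/3, -3/4 - 3*I/2]; row 2: [4/3, 0, -3/4 + 3*I/2, 2/3]; row 3: [-2/3, 3/4 - 3*I/2, 0, -4/3]; row 4: [3/4 + 3*I/2, 2/3, 4/3, 0]


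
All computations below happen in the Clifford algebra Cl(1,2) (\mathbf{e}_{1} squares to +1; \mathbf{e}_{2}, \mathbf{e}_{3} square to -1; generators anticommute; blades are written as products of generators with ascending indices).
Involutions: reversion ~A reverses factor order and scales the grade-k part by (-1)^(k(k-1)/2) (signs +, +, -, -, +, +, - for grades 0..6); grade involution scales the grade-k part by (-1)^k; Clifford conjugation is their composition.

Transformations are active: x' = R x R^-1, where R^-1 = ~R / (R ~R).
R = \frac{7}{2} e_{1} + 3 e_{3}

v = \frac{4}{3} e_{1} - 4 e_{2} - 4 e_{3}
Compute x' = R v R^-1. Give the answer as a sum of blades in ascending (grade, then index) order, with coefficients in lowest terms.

~R = \frac{7}{2} e_{1} + 3 e_{3}, and R ~R = \frac{13}{4}, so R^-1 = ~R / (\frac{13}{4}).
R v = \frac{50}{3} - 14 e_{1} e_{2} - 18 e_{1} e_{3} + 12 e_{2} e_{3}
Answer: \frac{1348}{39} e_{1} + 4 e_{2} + \frac{452}{13} e_{3}


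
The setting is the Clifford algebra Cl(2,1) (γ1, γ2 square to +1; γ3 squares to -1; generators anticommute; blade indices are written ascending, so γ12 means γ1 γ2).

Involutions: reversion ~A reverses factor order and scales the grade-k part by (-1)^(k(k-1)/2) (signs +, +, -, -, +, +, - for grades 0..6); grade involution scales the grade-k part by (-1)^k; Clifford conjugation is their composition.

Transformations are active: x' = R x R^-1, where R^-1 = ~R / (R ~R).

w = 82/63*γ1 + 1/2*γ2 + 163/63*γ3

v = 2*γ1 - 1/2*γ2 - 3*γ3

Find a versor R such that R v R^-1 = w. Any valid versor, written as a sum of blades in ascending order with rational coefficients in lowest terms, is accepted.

Construction: equal norms (both -19/4) license R = v + w = 208/63*γ1 - 26/63*γ3 — nothing changes along that direction, while (v - w)/2 changes sign, so v maps onto w.
Answer: 208/63*γ1 - 26/63*γ3


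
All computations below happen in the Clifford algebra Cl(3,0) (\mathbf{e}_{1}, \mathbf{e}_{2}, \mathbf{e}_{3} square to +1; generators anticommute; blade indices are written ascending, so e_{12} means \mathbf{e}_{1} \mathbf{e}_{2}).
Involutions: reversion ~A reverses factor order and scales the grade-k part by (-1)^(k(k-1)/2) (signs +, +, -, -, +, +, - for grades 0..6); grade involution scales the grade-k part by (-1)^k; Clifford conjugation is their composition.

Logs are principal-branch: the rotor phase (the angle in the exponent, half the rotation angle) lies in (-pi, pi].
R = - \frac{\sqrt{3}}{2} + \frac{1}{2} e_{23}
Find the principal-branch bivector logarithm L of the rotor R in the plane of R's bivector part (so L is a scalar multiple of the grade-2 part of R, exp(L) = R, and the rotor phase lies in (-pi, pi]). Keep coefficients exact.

The scalar part of R is - \frac{\sqrt{3}}{2}, and that scalar determines the rotor phase on the principal branch; recovering the unit plane as bivector-part over sine of the phase gives L = phase * plane.
Concretely: cos(phase) = - \frac{\sqrt{3}}{2} gives phase = ±\frac{5 \pi}{6}, and since phase/sin(phase) is even the sign is immaterial: L = (phase/sin(phase)) * <R>_2 = (\frac{5 \pi}{3}) * <R>_2.
Answer: \frac{5 \pi}{6} e_{23}
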